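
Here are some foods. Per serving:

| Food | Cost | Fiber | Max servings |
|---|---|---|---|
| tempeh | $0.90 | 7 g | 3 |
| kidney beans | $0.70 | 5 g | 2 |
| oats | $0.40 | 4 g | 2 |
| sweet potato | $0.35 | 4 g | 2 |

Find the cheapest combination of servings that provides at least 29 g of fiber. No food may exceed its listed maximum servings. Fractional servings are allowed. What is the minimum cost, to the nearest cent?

Cost per g of fiber: sweet potato $0.0875, oats $0.1000, tempeh $0.1286, kidney beans $0.1400.
Take 2 servings of sweet potato: +8.0 g fiber for $0.70 (total $0.70, still need 21.0 g).
Take 2 servings of oats: +8.0 g fiber for $0.80 (total $1.50, still need 13.0 g).
Take 1.857 servings of tempeh: +13.0 g fiber for $1.67 (total $3.17, still need 0.0 g).
Filling from the cheapest source first is optimal under one linear minimum: $3.17.

$3.17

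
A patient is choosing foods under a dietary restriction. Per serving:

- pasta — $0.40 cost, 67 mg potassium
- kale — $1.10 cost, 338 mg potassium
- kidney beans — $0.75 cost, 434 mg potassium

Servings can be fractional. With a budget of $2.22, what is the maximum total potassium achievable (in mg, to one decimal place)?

Potassium per dollar: kidney beans 578.7, kale 307.3, pasta 167.5.
With no serving limits, spend the whole cost allowance on kidney beans: $2.22 / $0.75 × 434 mg = 1284.6 mg.

1284.6 mg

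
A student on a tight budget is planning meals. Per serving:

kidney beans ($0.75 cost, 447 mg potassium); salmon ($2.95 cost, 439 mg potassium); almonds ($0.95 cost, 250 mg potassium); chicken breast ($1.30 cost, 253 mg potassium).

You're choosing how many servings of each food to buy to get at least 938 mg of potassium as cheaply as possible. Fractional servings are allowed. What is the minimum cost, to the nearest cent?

$1.57

Cost per mg of potassium: kidney beans $0.0017, almonds $0.0038, chicken breast $0.0051, salmon $0.0067.
With no serving limits, use only kidney beans: 938 mg / 447 mg = 2.098 servings × $0.75 = $1.57.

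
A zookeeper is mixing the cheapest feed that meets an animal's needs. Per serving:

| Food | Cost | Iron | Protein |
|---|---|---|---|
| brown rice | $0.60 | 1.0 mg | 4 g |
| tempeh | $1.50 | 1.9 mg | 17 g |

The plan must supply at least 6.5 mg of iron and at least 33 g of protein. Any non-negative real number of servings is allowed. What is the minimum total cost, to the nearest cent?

$4.17

This is a tiny linear program; its minimum lies at a vertex of the feasible set. List the vertices and price them.
brown rice only: max(6.5/1.0, 33/4) = 8.25 servings → $4.95.
tempeh only: max(6.5/1.9, 33/17) = 3.421 servings → $5.13.
brown rice + tempeh with both tight: 5.085 servings and 0.7447 servings → $4.17.
The minimum over all feasible corners is $4.17.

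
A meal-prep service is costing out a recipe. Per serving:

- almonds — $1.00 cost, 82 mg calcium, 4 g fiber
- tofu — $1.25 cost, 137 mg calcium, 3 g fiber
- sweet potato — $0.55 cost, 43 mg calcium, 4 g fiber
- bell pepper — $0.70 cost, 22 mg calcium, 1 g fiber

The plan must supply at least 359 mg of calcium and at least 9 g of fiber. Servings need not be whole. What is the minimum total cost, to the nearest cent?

$3.33

Minimising a linear cost over {calcium ≥ 359, fiber ≥ 9, servings ≥ 0} — the optimum is at a vertex, using one or two foods.
almonds only: max(359/82, 9/4) = 4.378 servings → $4.38.
tofu only: max(359/137, 9/3) = 3 servings → $3.75.
sweet potato only: max(359/43, 9/4) = 8.349 servings → $4.59.
bell pepper only: max(359/22, 9/1) = 16.32 servings → $11.42.
almonds + tofu with both tight: 0.5166 servings and 2.311 servings → $3.41.
almonds + sweet potato: intersection lies outside the first quadrant.
almonds + bell pepper: intersection lies outside the first quadrant.
tofu + sweet potato with both tight: 2.504 servings and 0.3723 servings → $3.33.
tofu + bell pepper with both tight: 2.268 servings and 2.197 servings → $4.37.
sweet potato + bell pepper: the both-tight solution has a negative serving — not a feasible corner.
So the least-cost plan costs $3.33.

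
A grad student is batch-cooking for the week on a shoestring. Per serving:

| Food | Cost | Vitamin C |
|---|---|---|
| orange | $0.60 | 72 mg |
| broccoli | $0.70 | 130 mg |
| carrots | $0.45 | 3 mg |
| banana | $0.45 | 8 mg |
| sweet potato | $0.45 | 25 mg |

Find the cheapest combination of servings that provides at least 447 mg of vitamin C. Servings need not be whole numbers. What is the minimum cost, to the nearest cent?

$2.41

Cost per mg of vitamin C: broccoli $0.0054, orange $0.0083, sweet potato $0.0180, banana $0.0563, carrots $0.1500.
With no serving limits, use only broccoli: 447 mg / 130 mg = 3.438 servings × $0.70 = $2.41.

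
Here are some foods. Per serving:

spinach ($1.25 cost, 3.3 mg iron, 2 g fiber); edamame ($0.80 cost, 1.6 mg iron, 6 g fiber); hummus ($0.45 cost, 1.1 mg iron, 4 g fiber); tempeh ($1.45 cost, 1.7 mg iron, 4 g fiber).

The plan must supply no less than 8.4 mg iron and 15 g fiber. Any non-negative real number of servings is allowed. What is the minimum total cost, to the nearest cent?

$3.28

Two binding constraints pin down two serving amounts, so the optimal mix uses at most two foods. The candidates are each food alone (scaled to the tighter of iron/fiber) and each pair with both constraints tight.
spinach only: max(8.4/3.3, 15/2) = 7.5 servings → $9.38.
edamame only: max(8.4/1.6, 15/6) = 5.25 servings → $4.20.
hummus only: max(8.4/1.1, 15/4) = 7.636 servings → $3.44.
tempeh only: max(8.4/1.7, 15/4) = 4.941 servings → $7.16.
spinach + edamame with both tight: 1.59 servings and 1.97 servings → $3.56.
spinach + hummus with both tight: 1.555 servings and 2.973 servings → $3.28.
spinach + tempeh with both tight: 0.8265 servings and 3.337 servings → $5.87.
edamame + hummus: the both-tight solution has a negative serving — not a feasible corner.
edamame + tempeh with both targets exact would need a negative amount; discard.
hummus + tempeh with both targets exact would need a negative amount; discard.
Cheapest feasible corner: $3.28.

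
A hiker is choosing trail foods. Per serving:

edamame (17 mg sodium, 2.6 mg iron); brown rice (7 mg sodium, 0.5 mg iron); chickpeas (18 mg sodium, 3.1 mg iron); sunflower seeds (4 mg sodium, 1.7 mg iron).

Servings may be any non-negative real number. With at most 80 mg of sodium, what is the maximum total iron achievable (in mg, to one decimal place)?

34.0 mg

Iron per mg sodium: sunflower seeds 0.425, chickpeas 0.1722, edamame 0.1529, brown rice 0.07143.
With no serving limits, spend the whole sodium allowance on sunflower seeds: 80 mg / 4 mg × 1.7 mg = 34.0 mg.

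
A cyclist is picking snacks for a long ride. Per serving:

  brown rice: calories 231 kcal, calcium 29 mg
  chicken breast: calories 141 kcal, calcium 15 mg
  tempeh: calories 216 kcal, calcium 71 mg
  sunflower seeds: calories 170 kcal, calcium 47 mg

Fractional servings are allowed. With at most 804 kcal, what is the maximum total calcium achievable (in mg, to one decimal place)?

Calcium per kcal: tempeh 0.3287, sunflower seeds 0.2765, brown rice 0.1255, chicken breast 0.1064.
With no serving limits, spend the whole calories allowance on tempeh: 804 kcal / 216 kcal × 71 mg = 264.3 mg.

264.3 mg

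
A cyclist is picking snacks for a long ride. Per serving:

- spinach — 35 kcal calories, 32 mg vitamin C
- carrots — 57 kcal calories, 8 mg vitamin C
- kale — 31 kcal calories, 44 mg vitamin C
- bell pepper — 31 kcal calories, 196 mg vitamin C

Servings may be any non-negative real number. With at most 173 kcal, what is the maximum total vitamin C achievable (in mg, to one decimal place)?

Vitamin C per kcal: bell pepper 6.323, kale 1.419, spinach 0.9143, carrots 0.1404.
With no serving limits, spend the whole calories allowance on bell pepper: 173 kcal / 31 kcal × 196 mg = 1093.8 mg.

1093.8 mg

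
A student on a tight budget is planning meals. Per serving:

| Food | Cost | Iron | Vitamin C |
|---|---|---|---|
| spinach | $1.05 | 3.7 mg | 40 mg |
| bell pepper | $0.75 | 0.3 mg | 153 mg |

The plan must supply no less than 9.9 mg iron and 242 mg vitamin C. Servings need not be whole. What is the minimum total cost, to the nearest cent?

$3.41

Two binding constraints pin down two serving amounts, so the optimal mix uses at most two foods. The candidates are each food alone (scaled to the tighter of iron/vitamin C) and each pair with both constraints tight.
spinach only: max(9.9/3.7, 242/40) = 6.05 servings → $6.35.
bell pepper only: max(9.9/0.3, 242/153) = 33 servings → $24.75.
spinach + bell pepper with both tight: 2.603 servings and 0.9013 servings → $3.41.
The minimum over all feasible corners is $3.41.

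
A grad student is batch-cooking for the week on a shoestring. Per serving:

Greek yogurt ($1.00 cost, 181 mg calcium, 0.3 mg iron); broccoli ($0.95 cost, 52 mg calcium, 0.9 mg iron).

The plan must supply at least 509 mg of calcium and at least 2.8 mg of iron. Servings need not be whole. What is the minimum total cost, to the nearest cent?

$4.41

Two binding constraints pin down two serving amounts, so the optimal mix uses at most two foods. The candidates are each food alone (scaled to the tighter of calcium/iron) and each pair with both constraints tight.
Greek yogurt only: max(509/181, 2.8/0.3) = 9.333 servings → $9.33.
broccoli only: max(509/52, 2.8/0.9) = 9.788 servings → $9.30.
Greek yogurt + broccoli with both tight: 2.122 servings and 2.404 servings → $4.41.
Cheapest feasible corner: $4.41.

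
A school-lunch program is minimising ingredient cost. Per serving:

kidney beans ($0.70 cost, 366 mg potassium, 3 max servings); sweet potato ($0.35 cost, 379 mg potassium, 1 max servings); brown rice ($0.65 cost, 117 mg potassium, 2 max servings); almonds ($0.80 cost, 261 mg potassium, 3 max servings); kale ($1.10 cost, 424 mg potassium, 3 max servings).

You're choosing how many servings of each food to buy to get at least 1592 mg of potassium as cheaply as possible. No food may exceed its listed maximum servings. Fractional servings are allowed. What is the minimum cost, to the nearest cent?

Cost per mg of potassium: sweet potato $0.0009, kidney beans $0.0019, kale $0.0026, almonds $0.0031, brown rice $0.0056.
Take 1 serving of sweet potato: +379.0 mg potassium for $0.35 (total $0.35, still need 1213.0 mg).
Take 3 servings of kidney beans: +1098.0 mg potassium for $2.10 (total $2.45, still need 115.0 mg).
Take 0.2712 servings of kale: +115.0 mg potassium for $0.30 (total $2.75, still need 0.0 mg).
Greedy by cheapest-per-mg is optimal for a single linear constraint, so the minimum cost is $2.75.

$2.75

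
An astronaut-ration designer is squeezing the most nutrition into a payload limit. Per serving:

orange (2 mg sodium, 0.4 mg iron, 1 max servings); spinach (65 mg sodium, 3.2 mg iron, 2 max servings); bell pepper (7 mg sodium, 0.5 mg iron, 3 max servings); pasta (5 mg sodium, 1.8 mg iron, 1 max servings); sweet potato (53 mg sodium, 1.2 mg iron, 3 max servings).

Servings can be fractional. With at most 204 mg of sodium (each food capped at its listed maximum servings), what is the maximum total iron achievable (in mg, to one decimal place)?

Iron per mg sodium: pasta 0.36, orange 0.2, bell pepper 0.07143, spinach 0.04923, sweet potato 0.02264.
Take 1 serving of pasta: uses 5 mg sodium, +1.8 mg iron (running total 1.8 mg).
Take 1 serving of orange: uses 2 mg sodium, +0.4 mg iron (running total 2.2 mg).
Take 3 servings of bell pepper: uses 21 mg sodium, +1.5 mg iron (running total 3.7 mg).
Take 2 servings of spinach: uses 130 mg sodium, +6.4 mg iron (running total 10.1 mg).
Take 0.8679 servings of sweet potato: uses 46 mg sodium, +1.0 mg iron (running total 11.1 mg).
Filling greedily by iron-per-mg sodium is optimal for one linear limit, giving 11.1 mg.

11.1 mg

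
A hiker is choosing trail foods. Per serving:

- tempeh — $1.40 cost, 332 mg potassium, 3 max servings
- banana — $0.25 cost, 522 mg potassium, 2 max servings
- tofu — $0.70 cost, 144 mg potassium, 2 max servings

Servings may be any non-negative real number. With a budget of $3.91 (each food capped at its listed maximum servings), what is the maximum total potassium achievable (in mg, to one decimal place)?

Potassium per dollar: banana 2088, tempeh 237.1, tofu 205.7.
Take 2 servings of banana: spends $0.50, +1044.0 mg potassium (running total 1044.0 mg).
Take 2.436 servings of tempeh: spends $3.41, +808.7 mg potassium (running total 1852.7 mg).
Greedy by best ratio exhausts the cost allowance optimally: 1852.7 mg.

1852.7 mg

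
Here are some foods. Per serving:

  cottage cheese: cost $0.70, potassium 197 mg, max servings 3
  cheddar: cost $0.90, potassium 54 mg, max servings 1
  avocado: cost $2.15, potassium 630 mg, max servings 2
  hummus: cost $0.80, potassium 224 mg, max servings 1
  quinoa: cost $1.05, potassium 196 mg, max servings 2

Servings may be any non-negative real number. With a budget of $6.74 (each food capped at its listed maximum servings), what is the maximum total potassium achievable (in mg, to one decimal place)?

1946.2 mg

Potassium per dollar: avocado 293, cottage cheese 281.4, hummus 280, quinoa 186.7, cheddar 60.
Take 2 servings of avocado: spends $4.30, +1260.0 mg potassium (running total 1260.0 mg).
Take 3 servings of cottage cheese: spends $2.10, +591.0 mg potassium (running total 1851.0 mg).
Take 0.425 servings of hummus: spends $0.34, +95.2 mg potassium (running total 1946.2 mg).
Greedy by best ratio exhausts the cost allowance optimally: 1946.2 mg.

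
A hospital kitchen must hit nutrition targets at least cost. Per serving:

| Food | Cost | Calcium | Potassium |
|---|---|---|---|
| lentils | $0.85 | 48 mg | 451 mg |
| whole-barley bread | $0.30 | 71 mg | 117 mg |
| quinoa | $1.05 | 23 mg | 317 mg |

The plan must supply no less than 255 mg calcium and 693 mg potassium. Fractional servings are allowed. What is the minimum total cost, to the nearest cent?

At the optimum either one food covers both requirements or two foods hit both targets exactly; no other combination can be cheaper.
lentils only: max(255/48, 693/451) = 5.312 servings → $4.52.
whole-barley bread only: max(255/71, 693/117) = 5.923 servings → $1.78.
quinoa only: max(255/23, 693/317) = 11.09 servings → $11.64.
lentils + whole-barley bread with both tight: 0.7335 servings and 3.096 servings → $1.55.
lentils + quinoa: intersection lies outside the first quadrant.
whole-barley bread + quinoa with both tight: 3.275 servings and 0.9774 servings → $2.01.
Cheapest feasible corner: $1.55.

$1.55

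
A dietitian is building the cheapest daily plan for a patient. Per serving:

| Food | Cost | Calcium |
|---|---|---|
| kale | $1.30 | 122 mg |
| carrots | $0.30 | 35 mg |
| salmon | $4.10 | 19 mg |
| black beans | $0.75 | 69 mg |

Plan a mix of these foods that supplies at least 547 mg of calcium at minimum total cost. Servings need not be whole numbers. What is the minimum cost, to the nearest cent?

Cost per mg of calcium: carrots $0.0086, kale $0.0107, black beans $0.0109, salmon $0.2158.
With no serving limits, use only carrots: 547 mg / 35 mg = 15.63 servings × $0.30 = $4.69.

$4.69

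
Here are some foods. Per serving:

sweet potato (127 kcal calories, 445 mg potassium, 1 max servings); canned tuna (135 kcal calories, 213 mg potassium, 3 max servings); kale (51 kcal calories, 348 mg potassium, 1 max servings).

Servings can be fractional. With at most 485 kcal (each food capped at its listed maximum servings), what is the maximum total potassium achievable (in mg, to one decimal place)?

1277.4 mg

Potassium per kcal: kale 6.824, sweet potato 3.504, canned tuna 1.578.
Take 1 serving of kale: uses 51 kcal, +348.0 mg potassium (running total 348.0 mg).
Take 1 serving of sweet potato: uses 127 kcal, +445.0 mg potassium (running total 793.0 mg).
Take 2.274 servings of canned tuna: uses 307 kcal, +484.4 mg potassium (running total 1277.4 mg).
Filling greedily by potassium-per-kcal is optimal for one linear limit, giving 1277.4 mg.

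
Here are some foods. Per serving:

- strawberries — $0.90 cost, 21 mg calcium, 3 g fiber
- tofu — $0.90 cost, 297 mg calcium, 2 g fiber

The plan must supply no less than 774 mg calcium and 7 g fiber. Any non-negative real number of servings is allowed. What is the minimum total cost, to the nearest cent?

A basic optimal solution has at most two foods positive. Try each food alone and each pair with both targets met exactly.
strawberries only: max(774/21, 7/3) = 36.86 servings → $33.17.
tofu only: max(774/297, 7/2) = 3.5 servings → $3.15.
strawberries + tofu with both tight: 0.6254 servings and 2.562 servings → $2.87.
The minimum over all feasible corners is $2.87.

$2.87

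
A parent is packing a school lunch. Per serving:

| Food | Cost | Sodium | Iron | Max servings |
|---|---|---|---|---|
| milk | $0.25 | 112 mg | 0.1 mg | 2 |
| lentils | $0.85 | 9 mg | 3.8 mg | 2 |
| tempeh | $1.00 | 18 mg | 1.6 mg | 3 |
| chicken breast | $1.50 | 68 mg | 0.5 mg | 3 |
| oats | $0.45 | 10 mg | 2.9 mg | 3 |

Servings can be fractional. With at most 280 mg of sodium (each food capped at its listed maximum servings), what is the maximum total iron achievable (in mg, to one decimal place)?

22.4 mg

Iron per mg sodium: lentils 0.4222, oats 0.29, tempeh 0.08889, chicken breast 0.007353, milk 0.0008929.
Take 2 servings of lentils: uses 18 mg sodium, +7.6 mg iron (running total 7.6 mg).
Take 3 servings of oats: uses 30 mg sodium, +8.7 mg iron (running total 16.3 mg).
Take 3 servings of tempeh: uses 54 mg sodium, +4.8 mg iron (running total 21.1 mg).
Take 2.618 servings of chicken breast: uses 178 mg sodium, +1.3 mg iron (running total 22.4 mg).
Greedy by best ratio exhausts the sodium allowance optimally: 22.4 mg.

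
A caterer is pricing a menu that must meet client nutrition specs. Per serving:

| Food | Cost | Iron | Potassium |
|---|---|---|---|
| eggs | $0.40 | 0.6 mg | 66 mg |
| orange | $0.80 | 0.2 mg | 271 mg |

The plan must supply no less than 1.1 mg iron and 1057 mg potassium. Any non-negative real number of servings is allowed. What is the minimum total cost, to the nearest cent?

$3.24

Compare the cost at each extreme point of the feasible region.
eggs only: max(1.1/0.6, 1057/66) = 16.02 servings → $6.41.
orange only: max(1.1/0.2, 1057/271) = 5.5 servings → $4.40.
eggs + orange with both tight: 0.5803 servings and 3.759 servings → $3.24.
The minimum over all feasible corners is $3.24.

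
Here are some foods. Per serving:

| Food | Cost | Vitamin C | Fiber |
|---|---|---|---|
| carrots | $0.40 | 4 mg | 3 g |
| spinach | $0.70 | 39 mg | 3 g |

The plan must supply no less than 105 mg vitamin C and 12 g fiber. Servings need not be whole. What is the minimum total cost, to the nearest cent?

Two binding constraints pin down two serving amounts, so the optimal mix uses at most two foods. The candidates are each food alone (scaled to the tighter of vitamin C/fiber) and each pair with both constraints tight.
carrots only: max(105/4, 12/3) = 26.25 servings → $10.50.
spinach only: max(105/39, 12/3) = 4 servings → $2.80.
carrots + spinach with both tight: 1.457 servings and 2.543 servings → $2.36.
Cheapest feasible corner: $2.36.

$2.36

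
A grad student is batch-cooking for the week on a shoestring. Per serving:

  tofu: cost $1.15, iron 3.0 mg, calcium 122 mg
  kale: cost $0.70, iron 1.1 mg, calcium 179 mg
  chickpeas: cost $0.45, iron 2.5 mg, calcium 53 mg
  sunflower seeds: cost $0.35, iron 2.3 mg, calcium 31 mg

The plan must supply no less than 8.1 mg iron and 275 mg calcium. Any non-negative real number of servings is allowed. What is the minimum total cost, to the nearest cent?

$1.77

The cheapest plan sits at a corner of the feasible region — with two constraints it uses at most two foods.
tofu only: max(8.1/3.0, 275/122) = 2.7 servings → $3.10.
kale only: max(8.1/1.1, 275/179) = 7.364 servings → $5.15.
chickpeas only: max(8.1/2.5, 275/53) = 5.189 servings → $2.33.
sunflower seeds only: max(8.1/2.3, 275/31) = 8.871 servings → $3.10.
tofu + kale with both targets exact would need a negative amount; discard.
tofu + chickpeas with both tight: 1.768 servings and 1.118 servings → $2.54.
tofu + sunflower seeds with both tight: 2.033 servings and 0.8699 servings → $2.64.
kale + chickpeas with both tight: 0.6634 servings and 2.948 servings → $1.79.
kale + sunflower seeds with both tight: 1.01 servings and 3.039 servings → $1.77.
chickpeas + sunflower seeds: intersection lies outside the first quadrant.
So the least-cost plan costs $1.77.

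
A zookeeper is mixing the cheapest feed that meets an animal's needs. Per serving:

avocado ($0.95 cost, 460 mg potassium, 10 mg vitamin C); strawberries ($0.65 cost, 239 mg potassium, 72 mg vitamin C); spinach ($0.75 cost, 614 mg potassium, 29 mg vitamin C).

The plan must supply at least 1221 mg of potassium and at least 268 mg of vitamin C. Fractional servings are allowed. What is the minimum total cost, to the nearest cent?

avocado only: max(1221/460, 268/10) = 26.8 servings → $25.46.
strawberries only: max(1221/239, 268/72) = 5.109 servings → $3.32.
spinach only: max(1221/614, 268/29) = 9.241 servings → $6.93.
avocado + strawberries with both tight: 0.7764 servings and 3.614 servings → $3.09.
avocado + spinach: the both-tight solution has a negative serving — not a feasible corner.
strawberries + spinach with both tight: 3.464 servings and 0.6401 servings → $2.73.
Cheapest feasible corner: $2.73.

$2.73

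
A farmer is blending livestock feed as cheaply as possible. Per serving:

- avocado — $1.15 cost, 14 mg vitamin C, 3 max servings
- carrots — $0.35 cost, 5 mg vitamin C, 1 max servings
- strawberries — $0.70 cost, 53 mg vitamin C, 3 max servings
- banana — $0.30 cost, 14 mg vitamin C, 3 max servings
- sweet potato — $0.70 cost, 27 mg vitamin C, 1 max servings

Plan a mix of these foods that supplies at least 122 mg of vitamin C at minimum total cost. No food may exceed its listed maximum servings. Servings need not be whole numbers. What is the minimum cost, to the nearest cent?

$1.61

Cost per mg of vitamin C: strawberries $0.0132, banana $0.0214, sweet potato $0.0259, carrots $0.0700, avocado $0.0821.
Take 2.302 servings of strawberries: +122.0 mg vitamin C for $1.61 (total $1.61, still need 0.0 mg).
Greedy by cheapest-per-mg is optimal for a single linear constraint, so the minimum cost is $1.61.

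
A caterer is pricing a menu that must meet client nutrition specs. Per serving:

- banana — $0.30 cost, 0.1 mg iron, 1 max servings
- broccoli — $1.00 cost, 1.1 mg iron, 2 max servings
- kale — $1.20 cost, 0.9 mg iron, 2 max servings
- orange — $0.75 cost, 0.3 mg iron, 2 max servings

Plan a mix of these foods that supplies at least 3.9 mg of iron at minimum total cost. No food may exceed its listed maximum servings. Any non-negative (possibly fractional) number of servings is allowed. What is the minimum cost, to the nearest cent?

Cost per mg of iron: broccoli $0.9091, kale $1.3333, orange $2.5000, banana $3.0000.
Take 2 servings of broccoli: +2.2 mg iron for $2.00 (total $2.00, still need 1.7 mg).
Take 1.889 servings of kale: +1.7 mg iron for $2.27 (total $4.27, still need 0.0 mg).
Greedy by cheapest-per-mg is optimal for a single linear constraint, so the minimum cost is $4.27.

$4.27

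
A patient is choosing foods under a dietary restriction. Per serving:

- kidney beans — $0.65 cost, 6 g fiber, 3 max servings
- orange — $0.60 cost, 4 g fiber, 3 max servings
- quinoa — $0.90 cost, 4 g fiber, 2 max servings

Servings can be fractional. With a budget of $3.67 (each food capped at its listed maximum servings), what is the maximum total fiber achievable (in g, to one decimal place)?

29.5 g

Fiber per dollar: kidney beans 9.231, orange 6.667, quinoa 4.444.
Take 3 servings of kidney beans: spends $1.95, +18.0 g fiber (running total 18.0 g).
Take 2.867 servings of orange: spends $1.72, +11.5 g fiber (running total 29.5 g).
Greedy by best ratio exhausts the cost allowance optimally: 29.5 g.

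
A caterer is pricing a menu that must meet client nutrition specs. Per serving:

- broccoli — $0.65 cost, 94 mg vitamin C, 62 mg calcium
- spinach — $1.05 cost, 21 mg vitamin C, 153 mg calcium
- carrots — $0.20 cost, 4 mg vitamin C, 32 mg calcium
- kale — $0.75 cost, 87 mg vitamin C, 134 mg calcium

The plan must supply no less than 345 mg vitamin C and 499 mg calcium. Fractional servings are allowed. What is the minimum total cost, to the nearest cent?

An LP optimum is at a vertex; with two nutrient constraints at most two foods are used. Check each candidate.
broccoli only: max(345/94, 499/62) = 8.048 servings → $5.23.
spinach only: max(345/21, 499/153) = 16.43 servings → $17.25.
carrots only: max(345/4, 499/32) = 86.25 servings → $17.25.
kale only: max(345/87, 499/134) = 3.966 servings → $2.97.
broccoli + spinach with both tight: 3.234 servings and 1.951 servings → $4.15.
broccoli + carrots with both tight: 3.277 servings and 9.245 servings → $3.98.
broccoli + kale with both tight: 0.3911 servings and 3.543 servings → $2.91.
spinach + carrots: intersection lies outside the first quadrant.
spinach + kale: the both-tight solution has a negative serving — not a feasible corner.
carrots + kale: the both-tight solution has a negative serving — not a feasible corner.
The minimum over all feasible corners is $2.91.

$2.91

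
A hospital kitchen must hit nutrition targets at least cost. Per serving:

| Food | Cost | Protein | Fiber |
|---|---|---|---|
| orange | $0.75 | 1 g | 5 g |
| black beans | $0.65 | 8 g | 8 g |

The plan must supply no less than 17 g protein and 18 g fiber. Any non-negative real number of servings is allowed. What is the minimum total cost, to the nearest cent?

An LP optimum is at a vertex; with two nutrient constraints at most two foods are used. Check each candidate.
orange only: max(17/1, 18/5) = 17 servings → $12.75.
black beans only: max(17/8, 18/8) = 2.25 servings → $1.46.
orange + black beans with both tight: 0.25 servings and 2.094 servings → $1.55.
The minimum over all feasible corners is $1.46.

$1.46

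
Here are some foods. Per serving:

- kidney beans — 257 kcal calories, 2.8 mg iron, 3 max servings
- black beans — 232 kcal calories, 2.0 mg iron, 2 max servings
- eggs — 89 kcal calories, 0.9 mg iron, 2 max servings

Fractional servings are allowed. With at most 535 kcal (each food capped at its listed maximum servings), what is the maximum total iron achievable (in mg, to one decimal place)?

Iron per kcal: kidney beans 0.01089, eggs 0.01011, black beans 0.008621.
Take 2.082 servings of kidney beans: uses 535 kcal, +5.8 mg iron (running total 5.8 mg).
Greedy by best ratio exhausts the calories allowance optimally: 5.8 mg.

5.8 mg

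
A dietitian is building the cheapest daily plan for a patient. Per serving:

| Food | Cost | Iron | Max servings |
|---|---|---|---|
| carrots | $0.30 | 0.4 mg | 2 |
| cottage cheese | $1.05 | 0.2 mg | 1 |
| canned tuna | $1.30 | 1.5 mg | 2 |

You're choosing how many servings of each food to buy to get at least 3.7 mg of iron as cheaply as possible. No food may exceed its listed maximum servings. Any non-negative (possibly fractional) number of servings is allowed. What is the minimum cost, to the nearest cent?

$3.11

Cost per mg of iron: carrots $0.7500, canned tuna $0.8667, cottage cheese $5.2500.
Take 2 servings of carrots: +0.8 mg iron for $0.60 (total $0.60, still need 2.9 mg).
Take 1.933 servings of canned tuna: +2.9 mg iron for $2.51 (total $3.11, still need 0.0 mg).
Filling from the cheapest source first is optimal under one linear minimum: $3.11.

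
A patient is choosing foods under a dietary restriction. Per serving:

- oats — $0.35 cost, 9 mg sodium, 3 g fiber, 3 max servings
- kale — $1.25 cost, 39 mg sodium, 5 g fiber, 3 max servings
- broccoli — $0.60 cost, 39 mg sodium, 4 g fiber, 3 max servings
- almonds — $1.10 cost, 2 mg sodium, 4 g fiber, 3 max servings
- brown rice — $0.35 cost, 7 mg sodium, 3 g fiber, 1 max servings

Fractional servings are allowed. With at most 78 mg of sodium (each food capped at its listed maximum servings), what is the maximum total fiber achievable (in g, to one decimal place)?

28.9 g

Fiber per mg sodium: almonds 2, brown rice 0.4286, oats 0.3333, kale 0.1282, broccoli 0.1026.
Take 3 servings of almonds: uses 6 mg sodium, +12.0 g fiber (running total 12.0 g).
Take 1 serving of brown rice: uses 7 mg sodium, +3.0 g fiber (running total 15.0 g).
Take 3 servings of oats: uses 27 mg sodium, +9.0 g fiber (running total 24.0 g).
Take 0.9744 servings of kale: uses 38 mg sodium, +4.9 g fiber (running total 28.9 g).
Filling greedily by fiber-per-mg sodium is optimal for one linear limit, giving 28.9 g.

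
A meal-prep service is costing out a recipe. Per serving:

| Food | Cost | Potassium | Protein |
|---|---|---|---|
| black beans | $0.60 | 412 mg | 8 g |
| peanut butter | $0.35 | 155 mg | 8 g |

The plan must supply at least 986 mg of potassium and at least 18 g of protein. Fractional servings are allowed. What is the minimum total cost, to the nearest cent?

$1.44

Compare the cost at each extreme point of the feasible region.
black beans only: max(986/412, 18/8) = 2.393 servings → $1.44.
peanut butter only: max(986/155, 18/8) = 6.361 servings → $2.23.
black beans + peanut butter: intersection lies outside the first quadrant.
The minimum over all feasible corners is $1.44.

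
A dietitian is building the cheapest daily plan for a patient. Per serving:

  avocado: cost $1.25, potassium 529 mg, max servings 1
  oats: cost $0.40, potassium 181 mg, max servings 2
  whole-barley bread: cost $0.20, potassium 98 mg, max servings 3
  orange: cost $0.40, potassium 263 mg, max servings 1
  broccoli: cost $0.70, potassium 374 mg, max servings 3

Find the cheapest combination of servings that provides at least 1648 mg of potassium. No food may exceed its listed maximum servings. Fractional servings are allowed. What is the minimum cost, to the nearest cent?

$3.04

Cost per mg of potassium: orange $0.0015, broccoli $0.0019, whole-barley bread $0.0020, oats $0.0022, avocado $0.0024.
Take 1 serving of orange: +263.0 mg potassium for $0.40 (total $0.40, still need 1385.0 mg).
Take 3 servings of broccoli: +1122.0 mg potassium for $2.10 (total $2.50, still need 263.0 mg).
Take 2.684 servings of whole-barley bread: +263.0 mg potassium for $0.54 (total $3.04, still need 0.0 mg).
Greedy by cheapest-per-mg is optimal for a single linear constraint, so the minimum cost is $3.04.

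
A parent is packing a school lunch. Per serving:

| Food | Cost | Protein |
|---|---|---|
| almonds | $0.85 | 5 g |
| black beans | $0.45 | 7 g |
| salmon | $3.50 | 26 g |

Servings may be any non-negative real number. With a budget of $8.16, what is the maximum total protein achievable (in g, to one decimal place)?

Protein per dollar: black beans 15.56, salmon 7.429, almonds 5.882.
With no serving limits, spend the whole cost allowance on black beans: $8.16 / $0.45 × 7 g = 126.9 g.

126.9 g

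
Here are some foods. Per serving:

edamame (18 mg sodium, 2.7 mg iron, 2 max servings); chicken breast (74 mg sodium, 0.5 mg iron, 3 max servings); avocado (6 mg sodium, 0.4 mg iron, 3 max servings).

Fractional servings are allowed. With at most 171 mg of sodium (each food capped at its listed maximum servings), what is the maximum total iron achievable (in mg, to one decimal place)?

Iron per mg sodium: edamame 0.15, avocado 0.06667, chicken breast 0.006757.
Take 2 servings of edamame: uses 36 mg sodium, +5.4 mg iron (running total 5.4 mg).
Take 3 servings of avocado: uses 18 mg sodium, +1.2 mg iron (running total 6.6 mg).
Take 1.581 servings of chicken breast: uses 117 mg sodium, +0.8 mg iron (running total 7.4 mg).
Filling greedily by iron-per-mg sodium is optimal for one linear limit, giving 7.4 mg.

7.4 mg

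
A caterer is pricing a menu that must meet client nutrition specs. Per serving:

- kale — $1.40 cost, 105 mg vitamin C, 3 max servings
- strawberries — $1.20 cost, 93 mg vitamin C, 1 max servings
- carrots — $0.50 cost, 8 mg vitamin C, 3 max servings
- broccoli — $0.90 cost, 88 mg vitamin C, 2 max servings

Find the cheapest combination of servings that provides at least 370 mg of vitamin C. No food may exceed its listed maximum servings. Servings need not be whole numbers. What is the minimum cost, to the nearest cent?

Cost per mg of vitamin C: broccoli $0.0102, strawberries $0.0129, kale $0.0133, carrots $0.0625.
Take 2 servings of broccoli: +176.0 mg vitamin C for $1.80 (total $1.80, still need 194.0 mg).
Take 1 serving of strawberries: +93.0 mg vitamin C for $1.20 (total $3.00, still need 101.0 mg).
Take 0.9619 servings of kale: +101.0 mg vitamin C for $1.35 (total $4.35, still need 0.0 mg).
Filling from the cheapest source first is optimal under one linear minimum: $4.35.

$4.35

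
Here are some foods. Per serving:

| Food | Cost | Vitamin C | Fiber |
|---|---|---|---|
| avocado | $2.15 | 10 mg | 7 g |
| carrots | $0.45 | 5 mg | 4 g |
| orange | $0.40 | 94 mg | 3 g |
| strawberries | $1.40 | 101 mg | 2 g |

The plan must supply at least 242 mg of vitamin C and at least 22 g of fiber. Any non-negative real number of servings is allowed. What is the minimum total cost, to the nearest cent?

$2.62

avocado only: max(242/10, 22/7) = 24.2 servings → $52.03.
carrots only: max(242/5, 22/4) = 48.4 servings → $21.78.
orange only: max(242/94, 22/3) = 7.333 servings → $2.93.
strawberries only: max(242/101, 22/2) = 11 servings → $15.40.
avocado + carrots: the both-tight solution has a negative serving — not a feasible corner.
avocado + orange with both tight: 2.137 servings and 2.347 servings → $5.53.
avocado + strawberries with both tight: 2.53 servings and 2.146 servings → $8.44.
carrots + orange with both tight: 3.717 servings and 2.377 servings → $2.62.
carrots + strawberries with both tight: 4.411 servings and 2.178 servings → $5.03.
orange + strawberries: intersection lies outside the first quadrant.
Cheapest feasible corner: $2.62.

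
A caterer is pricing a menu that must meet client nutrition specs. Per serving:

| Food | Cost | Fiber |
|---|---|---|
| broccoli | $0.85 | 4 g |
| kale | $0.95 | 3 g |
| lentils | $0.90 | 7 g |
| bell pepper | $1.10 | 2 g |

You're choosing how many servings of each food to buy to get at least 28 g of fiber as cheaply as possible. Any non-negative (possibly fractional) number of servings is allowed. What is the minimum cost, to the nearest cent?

$3.60

Cost per g of fiber: lentils $0.1286, broccoli $0.2125, kale $0.3167, bell pepper $0.5500.
With no serving limits, use only lentils: 28 g / 7 g = 4 servings × $0.90 = $3.60.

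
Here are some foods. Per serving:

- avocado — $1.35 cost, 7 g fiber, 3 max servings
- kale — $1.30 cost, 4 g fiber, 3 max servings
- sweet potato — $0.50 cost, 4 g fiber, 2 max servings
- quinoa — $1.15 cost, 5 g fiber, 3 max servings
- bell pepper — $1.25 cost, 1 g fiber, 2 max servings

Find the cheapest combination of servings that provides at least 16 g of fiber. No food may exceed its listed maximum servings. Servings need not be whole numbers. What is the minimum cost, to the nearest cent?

$2.54

Cost per g of fiber: sweet potato $0.1250, avocado $0.1929, quinoa $0.2300, kale $0.3250, bell pepper $1.2500.
Take 2 servings of sweet potato: +8.0 g fiber for $1.00 (total $1.00, still need 8.0 g).
Take 1.143 servings of avocado: +8.0 g fiber for $1.54 (total $2.54, still need 0.0 g).
Greedy by cheapest-per-g is optimal for a single linear constraint, so the minimum cost is $2.54.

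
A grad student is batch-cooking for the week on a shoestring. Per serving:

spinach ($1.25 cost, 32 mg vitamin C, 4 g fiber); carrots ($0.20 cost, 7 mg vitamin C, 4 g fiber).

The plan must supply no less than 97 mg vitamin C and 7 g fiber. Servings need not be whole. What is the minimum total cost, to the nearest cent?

$2.77

The cheapest plan sits at a corner of the feasible region — with two constraints it uses at most two foods.
spinach only: max(97/32, 7/4) = 3.031 servings → $3.79.
carrots only: max(97/7, 7/4) = 13.86 servings → $2.77.
spinach + carrots: the both-tight solution has a negative serving — not a feasible corner.
The minimum over all feasible corners is $2.77.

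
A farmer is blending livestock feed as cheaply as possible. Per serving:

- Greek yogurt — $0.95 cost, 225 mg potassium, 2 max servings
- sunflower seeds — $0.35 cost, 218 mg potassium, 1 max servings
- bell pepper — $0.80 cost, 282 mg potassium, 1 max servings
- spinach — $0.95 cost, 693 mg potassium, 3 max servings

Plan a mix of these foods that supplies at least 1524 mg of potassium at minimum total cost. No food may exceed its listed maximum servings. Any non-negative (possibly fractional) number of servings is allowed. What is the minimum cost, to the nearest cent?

$2.09

Cost per mg of potassium: spinach $0.0014, sunflower seeds $0.0016, bell pepper $0.0028, Greek yogurt $0.0042.
Take 2.199 servings of spinach: +1524.0 mg potassium for $2.09 (total $2.09, still need 0.0 mg).
Greedy by cheapest-per-mg is optimal for a single linear constraint, so the minimum cost is $2.09.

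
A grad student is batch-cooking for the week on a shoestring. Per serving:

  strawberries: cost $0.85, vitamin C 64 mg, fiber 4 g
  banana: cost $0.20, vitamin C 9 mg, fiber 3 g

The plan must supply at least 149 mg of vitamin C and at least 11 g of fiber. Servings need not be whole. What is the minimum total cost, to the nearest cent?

$2.03

With two linear requirements the optimum uses one or two foods; enumerate the corners.
strawberries only: max(149/64, 11/4) = 2.75 servings → $2.34.
banana only: max(149/9, 11/3) = 16.56 servings → $3.31.
strawberries + banana with both tight: 2.231 servings and 0.6923 servings → $2.03.
The minimum over all feasible corners is $2.03.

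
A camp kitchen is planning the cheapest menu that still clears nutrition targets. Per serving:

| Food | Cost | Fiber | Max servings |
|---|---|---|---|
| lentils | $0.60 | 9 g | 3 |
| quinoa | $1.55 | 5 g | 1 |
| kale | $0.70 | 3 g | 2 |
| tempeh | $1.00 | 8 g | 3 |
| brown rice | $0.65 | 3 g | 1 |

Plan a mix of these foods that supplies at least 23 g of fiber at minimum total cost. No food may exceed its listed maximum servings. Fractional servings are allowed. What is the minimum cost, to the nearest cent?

$1.53

Cost per g of fiber: lentils $0.0667, tempeh $0.1250, brown rice $0.2167, kale $0.2333, quinoa $0.3100.
Take 2.556 servings of lentils: +23.0 g fiber for $1.53 (total $1.53, still need 0.0 g).
Greedy by cheapest-per-g is optimal for a single linear constraint, so the minimum cost is $1.53.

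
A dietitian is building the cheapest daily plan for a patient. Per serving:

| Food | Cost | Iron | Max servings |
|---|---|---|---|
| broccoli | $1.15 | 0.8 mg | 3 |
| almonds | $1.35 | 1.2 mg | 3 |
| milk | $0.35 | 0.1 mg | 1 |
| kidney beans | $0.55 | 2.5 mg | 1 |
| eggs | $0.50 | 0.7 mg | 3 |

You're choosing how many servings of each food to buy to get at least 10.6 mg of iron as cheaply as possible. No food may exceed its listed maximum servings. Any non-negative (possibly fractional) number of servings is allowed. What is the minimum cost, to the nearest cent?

$9.55

Cost per mg of iron: kidney beans $0.2200, eggs $0.7143, almonds $1.1250, broccoli $1.4375, milk $3.5000.
Take 1 serving of kidney beans: +2.5 mg iron for $0.55 (total $0.55, still need 8.1 mg).
Take 3 servings of eggs: +2.1 mg iron for $1.50 (total $2.05, still need 6.0 mg).
Take 3 servings of almonds: +3.6 mg iron for $4.05 (total $6.10, still need 2.4 mg).
Take 3 servings of broccoli: +2.4 mg iron for $3.45 (total $9.55, still need 0.0 mg).
Filling from the cheapest source first is optimal under one linear minimum: $9.55.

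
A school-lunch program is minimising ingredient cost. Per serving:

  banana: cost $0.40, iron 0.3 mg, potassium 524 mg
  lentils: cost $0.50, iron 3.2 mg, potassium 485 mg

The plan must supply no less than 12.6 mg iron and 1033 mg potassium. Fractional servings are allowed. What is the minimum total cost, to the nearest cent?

$1.97

banana only: max(12.6/0.3, 1033/524) = 42 servings → $16.80.
lentils only: max(12.6/3.2, 1033/485) = 3.938 servings → $1.97.
banana + lentils with both targets exact would need a negative amount; discard.
The minimum over all feasible corners is $1.97.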